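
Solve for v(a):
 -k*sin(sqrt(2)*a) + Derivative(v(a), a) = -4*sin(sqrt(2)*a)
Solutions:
 v(a) = C1 - sqrt(2)*k*cos(sqrt(2)*a)/2 + 2*sqrt(2)*cos(sqrt(2)*a)


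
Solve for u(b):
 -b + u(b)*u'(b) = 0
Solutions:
 u(b) = -sqrt(C1 + b^2)
 u(b) = sqrt(C1 + b^2)


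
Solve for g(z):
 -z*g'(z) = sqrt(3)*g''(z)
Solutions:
 g(z) = C1 + C2*erf(sqrt(2)*3^(3/4)*z/6)


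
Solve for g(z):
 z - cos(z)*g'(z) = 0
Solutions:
 g(z) = C1 + Integral(z/cos(z), z)


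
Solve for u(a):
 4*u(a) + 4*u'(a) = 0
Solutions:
 u(a) = C1*exp(-a)


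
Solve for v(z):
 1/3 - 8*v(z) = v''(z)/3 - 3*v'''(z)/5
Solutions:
 v(z) = C1*exp(z*(-5^(1/3)*(162*sqrt(26294) + 26269)^(1/3) - 5*5^(2/3)/(162*sqrt(26294) + 26269)^(1/3) + 10)/54)*sin(sqrt(3)*5^(1/3)*z*(-(162*sqrt(26294) + 26269)^(1/3) + 5*5^(1/3)/(162*sqrt(26294) + 26269)^(1/3))/54) + C2*exp(z*(-5^(1/3)*(162*sqrt(26294) + 26269)^(1/3) - 5*5^(2/3)/(162*sqrt(26294) + 26269)^(1/3) + 10)/54)*cos(sqrt(3)*5^(1/3)*z*(-(162*sqrt(26294) + 26269)^(1/3) + 5*5^(1/3)/(162*sqrt(26294) + 26269)^(1/3))/54) + C3*exp(z*(5*5^(2/3)/(162*sqrt(26294) + 26269)^(1/3) + 5 + 5^(1/3)*(162*sqrt(26294) + 26269)^(1/3))/27) + 1/24


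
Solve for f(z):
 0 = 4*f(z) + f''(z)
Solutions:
 f(z) = C1*sin(2*z) + C2*cos(2*z)


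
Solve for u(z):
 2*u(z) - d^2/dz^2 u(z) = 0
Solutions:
 u(z) = C1*exp(-sqrt(2)*z) + C2*exp(sqrt(2)*z)


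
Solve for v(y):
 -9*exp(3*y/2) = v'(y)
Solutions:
 v(y) = C1 - 6*exp(3*y/2)


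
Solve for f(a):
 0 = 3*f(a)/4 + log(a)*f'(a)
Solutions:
 f(a) = C1*exp(-3*li(a)/4)


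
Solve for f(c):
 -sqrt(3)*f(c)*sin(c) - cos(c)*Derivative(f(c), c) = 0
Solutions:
 f(c) = C1*cos(c)^(sqrt(3))


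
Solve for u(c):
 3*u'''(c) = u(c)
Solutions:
 u(c) = C3*exp(3^(2/3)*c/3) + (C1*sin(3^(1/6)*c/2) + C2*cos(3^(1/6)*c/2))*exp(-3^(2/3)*c/6)


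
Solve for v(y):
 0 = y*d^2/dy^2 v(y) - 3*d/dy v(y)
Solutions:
 v(y) = C1 + C2*y^4


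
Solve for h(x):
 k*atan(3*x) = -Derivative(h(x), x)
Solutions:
 h(x) = C1 - k*(x*atan(3*x) - log(9*x^2 + 1)/6)


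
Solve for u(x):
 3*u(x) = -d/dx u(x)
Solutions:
 u(x) = C1*exp(-3*x)


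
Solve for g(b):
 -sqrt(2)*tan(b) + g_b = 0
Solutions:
 g(b) = C1 - sqrt(2)*log(cos(b))


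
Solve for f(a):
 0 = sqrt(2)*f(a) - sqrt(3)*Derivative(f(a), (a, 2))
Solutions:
 f(a) = C1*exp(-2^(1/4)*3^(3/4)*a/3) + C2*exp(2^(1/4)*3^(3/4)*a/3)


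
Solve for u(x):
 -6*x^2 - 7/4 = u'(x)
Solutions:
 u(x) = C1 - 2*x^3 - 7*x/4


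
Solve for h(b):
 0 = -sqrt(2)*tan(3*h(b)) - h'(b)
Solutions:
 h(b) = -asin(C1*exp(-3*sqrt(2)*b))/3 + pi/3
 h(b) = asin(C1*exp(-3*sqrt(2)*b))/3


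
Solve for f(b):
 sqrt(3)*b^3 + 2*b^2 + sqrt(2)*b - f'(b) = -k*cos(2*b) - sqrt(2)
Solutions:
 f(b) = C1 + sqrt(3)*b^4/4 + 2*b^3/3 + sqrt(2)*b^2/2 + sqrt(2)*b + k*sin(2*b)/2


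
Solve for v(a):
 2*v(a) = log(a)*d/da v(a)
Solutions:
 v(a) = C1*exp(2*li(a))


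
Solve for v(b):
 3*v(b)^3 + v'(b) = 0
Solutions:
 v(b) = -sqrt(2)*sqrt(-1/(C1 - 3*b))/2
 v(b) = sqrt(2)*sqrt(-1/(C1 - 3*b))/2


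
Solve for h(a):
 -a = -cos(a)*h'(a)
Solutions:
 h(a) = C1 + Integral(a/cos(a), a)


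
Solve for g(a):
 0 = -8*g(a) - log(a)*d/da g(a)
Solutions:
 g(a) = C1*exp(-8*li(a))


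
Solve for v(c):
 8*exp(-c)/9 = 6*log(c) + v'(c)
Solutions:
 v(c) = C1 - 6*c*log(c) + 6*c - 8*exp(-c)/9


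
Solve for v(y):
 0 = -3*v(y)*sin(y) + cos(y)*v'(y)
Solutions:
 v(y) = C1/cos(y)^3


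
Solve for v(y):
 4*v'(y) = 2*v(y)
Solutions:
 v(y) = C1*exp(y/2)


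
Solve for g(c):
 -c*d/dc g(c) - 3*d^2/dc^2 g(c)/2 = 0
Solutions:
 g(c) = C1 + C2*erf(sqrt(3)*c/3)


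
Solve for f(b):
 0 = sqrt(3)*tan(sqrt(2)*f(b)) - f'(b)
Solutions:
 f(b) = sqrt(2)*(pi - asin(C1*exp(sqrt(6)*b)))/2
 f(b) = sqrt(2)*asin(C1*exp(sqrt(6)*b))/2


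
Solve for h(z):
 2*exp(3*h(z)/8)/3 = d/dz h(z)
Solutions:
 h(z) = 8*log(-1/(C1 + 2*z))/3 + 8*log(2)
 h(z) = 8*log((-1/(C1 + 2*z))^(1/3)*(-1 - sqrt(3)*I))
 h(z) = 8*log((-1/(C1 + 2*z))^(1/3)*(-1 + sqrt(3)*I))


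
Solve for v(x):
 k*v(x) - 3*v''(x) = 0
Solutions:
 v(x) = C1*exp(-sqrt(3)*sqrt(k)*x/3) + C2*exp(sqrt(3)*sqrt(k)*x/3)


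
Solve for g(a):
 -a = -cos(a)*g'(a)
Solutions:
 g(a) = C1 + Integral(a/cos(a), a)


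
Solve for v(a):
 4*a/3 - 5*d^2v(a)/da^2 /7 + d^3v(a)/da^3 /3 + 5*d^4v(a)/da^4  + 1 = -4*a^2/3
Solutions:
 v(a) = C1 + C2*a + C3*exp(a*(-7 + sqrt(6349))/210) + C4*exp(-a*(7 + sqrt(6349))/210) + 7*a^4/45 + 406*a^3/675 + 98609*a^2/6750


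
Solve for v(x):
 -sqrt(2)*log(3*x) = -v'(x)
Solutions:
 v(x) = C1 + sqrt(2)*x*log(x) - sqrt(2)*x + sqrt(2)*x*log(3)


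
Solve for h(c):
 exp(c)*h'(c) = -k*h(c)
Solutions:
 h(c) = C1*exp(k*exp(-c))


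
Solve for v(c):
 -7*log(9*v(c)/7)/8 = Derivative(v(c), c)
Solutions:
 8*Integral(1/(log(_y) - log(7) + 2*log(3)), (_y, v(c)))/7 = C1 - c


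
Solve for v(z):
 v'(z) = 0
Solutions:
 v(z) = C1


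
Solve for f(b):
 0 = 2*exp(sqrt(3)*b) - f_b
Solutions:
 f(b) = C1 + 2*sqrt(3)*exp(sqrt(3)*b)/3


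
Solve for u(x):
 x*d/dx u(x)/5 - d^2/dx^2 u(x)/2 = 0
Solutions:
 u(x) = C1 + C2*erfi(sqrt(5)*x/5)


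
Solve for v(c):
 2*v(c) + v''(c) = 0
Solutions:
 v(c) = C1*sin(sqrt(2)*c) + C2*cos(sqrt(2)*c)


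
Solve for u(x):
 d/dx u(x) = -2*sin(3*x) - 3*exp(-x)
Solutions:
 u(x) = C1 + 2*cos(3*x)/3 + 3*exp(-x)


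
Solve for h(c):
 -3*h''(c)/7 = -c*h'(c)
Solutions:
 h(c) = C1 + C2*erfi(sqrt(42)*c/6)


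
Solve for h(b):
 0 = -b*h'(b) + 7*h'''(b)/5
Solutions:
 h(b) = C1 + Integral(C2*airyai(5^(1/3)*7^(2/3)*b/7) + C3*airybi(5^(1/3)*7^(2/3)*b/7), b)


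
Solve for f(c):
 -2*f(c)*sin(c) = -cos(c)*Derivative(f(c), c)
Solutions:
 f(c) = C1/cos(c)^2


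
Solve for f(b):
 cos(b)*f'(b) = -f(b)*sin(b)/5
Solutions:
 f(b) = C1*cos(b)^(1/5)


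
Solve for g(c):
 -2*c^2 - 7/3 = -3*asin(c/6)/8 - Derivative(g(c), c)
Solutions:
 g(c) = C1 + 2*c^3/3 - 3*c*asin(c/6)/8 + 7*c/3 - 3*sqrt(36 - c^2)/8


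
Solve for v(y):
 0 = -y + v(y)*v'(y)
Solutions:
 v(y) = -sqrt(C1 + y^2)
 v(y) = sqrt(C1 + y^2)


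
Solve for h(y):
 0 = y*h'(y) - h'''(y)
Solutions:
 h(y) = C1 + Integral(C2*airyai(y) + C3*airybi(y), y)


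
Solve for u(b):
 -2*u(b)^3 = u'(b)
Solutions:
 u(b) = -sqrt(2)*sqrt(-1/(C1 - 2*b))/2
 u(b) = sqrt(2)*sqrt(-1/(C1 - 2*b))/2


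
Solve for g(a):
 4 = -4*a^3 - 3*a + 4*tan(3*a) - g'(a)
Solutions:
 g(a) = C1 - a^4 - 3*a^2/2 - 4*a - 4*log(cos(3*a))/3


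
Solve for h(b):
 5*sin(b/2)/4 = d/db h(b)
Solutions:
 h(b) = C1 - 5*cos(b/2)/2


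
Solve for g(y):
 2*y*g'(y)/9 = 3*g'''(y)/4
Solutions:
 g(y) = C1 + Integral(C2*airyai(2*y/3) + C3*airybi(2*y/3), y)


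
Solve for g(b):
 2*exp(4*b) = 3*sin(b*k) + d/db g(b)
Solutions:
 g(b) = C1 + exp(4*b)/2 + 3*cos(b*k)/k


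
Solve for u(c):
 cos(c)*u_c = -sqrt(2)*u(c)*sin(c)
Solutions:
 u(c) = C1*cos(c)^(sqrt(2))


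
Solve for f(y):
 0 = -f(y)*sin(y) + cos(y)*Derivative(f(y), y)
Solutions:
 f(y) = C1/cos(y)


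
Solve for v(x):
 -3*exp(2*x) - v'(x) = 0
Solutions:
 v(x) = C1 - 3*exp(2*x)/2


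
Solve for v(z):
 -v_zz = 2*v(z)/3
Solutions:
 v(z) = C1*sin(sqrt(6)*z/3) + C2*cos(sqrt(6)*z/3)


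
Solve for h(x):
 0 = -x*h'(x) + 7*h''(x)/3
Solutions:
 h(x) = C1 + C2*erfi(sqrt(42)*x/14)


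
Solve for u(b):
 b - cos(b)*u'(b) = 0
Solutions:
 u(b) = C1 + Integral(b/cos(b), b)


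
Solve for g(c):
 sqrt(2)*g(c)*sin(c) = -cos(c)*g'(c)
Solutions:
 g(c) = C1*cos(c)^(sqrt(2))


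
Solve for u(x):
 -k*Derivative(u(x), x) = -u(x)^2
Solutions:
 u(x) = -k/(C1*k + x)


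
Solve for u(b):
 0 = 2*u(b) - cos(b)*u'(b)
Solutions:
 u(b) = C1*(sin(b) + 1)/(sin(b) - 1)


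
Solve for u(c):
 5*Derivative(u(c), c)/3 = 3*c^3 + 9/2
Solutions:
 u(c) = C1 + 9*c^4/20 + 27*c/10


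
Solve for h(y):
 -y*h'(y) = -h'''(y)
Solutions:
 h(y) = C1 + Integral(C2*airyai(y) + C3*airybi(y), y)


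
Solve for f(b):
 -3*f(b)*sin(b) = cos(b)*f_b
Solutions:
 f(b) = C1*cos(b)^3


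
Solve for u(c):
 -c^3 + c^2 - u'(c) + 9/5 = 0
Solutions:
 u(c) = C1 - c^4/4 + c^3/3 + 9*c/5


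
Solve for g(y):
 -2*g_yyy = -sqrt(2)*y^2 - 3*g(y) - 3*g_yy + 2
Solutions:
 g(y) = C1*exp(y*(-(4*sqrt(3) + 7)^(1/3) - 1/(4*sqrt(3) + 7)^(1/3) + 2)/4)*sin(sqrt(3)*y*(-(4*sqrt(3) + 7)^(1/3) + (4*sqrt(3) + 7)^(-1/3))/4) + C2*exp(y*(-(4*sqrt(3) + 7)^(1/3) - 1/(4*sqrt(3) + 7)^(1/3) + 2)/4)*cos(sqrt(3)*y*(-(4*sqrt(3) + 7)^(1/3) + (4*sqrt(3) + 7)^(-1/3))/4) + C3*exp(y*((4*sqrt(3) + 7)^(-1/3) + 1 + (4*sqrt(3) + 7)^(1/3))/2) - sqrt(2)*y^2/3 + 2/3 + 2*sqrt(2)/3


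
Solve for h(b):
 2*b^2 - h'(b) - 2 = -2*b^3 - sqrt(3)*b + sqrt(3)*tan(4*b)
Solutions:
 h(b) = C1 + b^4/2 + 2*b^3/3 + sqrt(3)*b^2/2 - 2*b + sqrt(3)*log(cos(4*b))/4


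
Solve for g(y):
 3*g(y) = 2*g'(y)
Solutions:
 g(y) = C1*exp(3*y/2)


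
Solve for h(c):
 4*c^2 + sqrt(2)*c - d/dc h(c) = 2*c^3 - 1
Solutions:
 h(c) = C1 - c^4/2 + 4*c^3/3 + sqrt(2)*c^2/2 + c


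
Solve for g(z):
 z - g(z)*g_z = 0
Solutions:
 g(z) = -sqrt(C1 + z^2)
 g(z) = sqrt(C1 + z^2)


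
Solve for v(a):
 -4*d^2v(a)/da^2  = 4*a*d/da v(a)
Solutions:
 v(a) = C1 + C2*erf(sqrt(2)*a/2)


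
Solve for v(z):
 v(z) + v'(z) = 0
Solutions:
 v(z) = C1*exp(-z)


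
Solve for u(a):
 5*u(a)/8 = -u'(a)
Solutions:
 u(a) = C1*exp(-5*a/8)


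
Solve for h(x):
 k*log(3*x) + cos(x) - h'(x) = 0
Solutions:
 h(x) = C1 + k*x*(log(x) - 1) + k*x*log(3) + sin(x)


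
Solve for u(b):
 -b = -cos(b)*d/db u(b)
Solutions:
 u(b) = C1 + Integral(b/cos(b), b)


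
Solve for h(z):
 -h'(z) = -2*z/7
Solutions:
 h(z) = C1 + z^2/7


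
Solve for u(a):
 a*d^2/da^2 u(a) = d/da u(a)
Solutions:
 u(a) = C1 + C2*a^2


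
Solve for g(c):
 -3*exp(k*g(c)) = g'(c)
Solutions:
 g(c) = Piecewise((log(1/(C1*k + 3*c*k))/k, Ne(k, 0)), (nan, True))
 g(c) = Piecewise((C1 - 3*c, Eq(k, 0)), (nan, True))


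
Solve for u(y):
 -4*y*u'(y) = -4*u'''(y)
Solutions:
 u(y) = C1 + Integral(C2*airyai(y) + C3*airybi(y), y)


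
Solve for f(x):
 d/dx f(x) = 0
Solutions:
 f(x) = C1


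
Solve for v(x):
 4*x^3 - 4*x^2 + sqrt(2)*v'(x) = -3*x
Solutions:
 v(x) = C1 - sqrt(2)*x^4/2 + 2*sqrt(2)*x^3/3 - 3*sqrt(2)*x^2/4


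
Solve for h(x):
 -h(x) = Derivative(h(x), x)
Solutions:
 h(x) = C1*exp(-x)


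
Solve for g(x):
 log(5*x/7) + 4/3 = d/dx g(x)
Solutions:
 g(x) = C1 + x*log(x) + x*log(5/7) + x/3


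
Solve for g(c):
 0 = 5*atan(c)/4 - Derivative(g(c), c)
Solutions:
 g(c) = C1 + 5*c*atan(c)/4 - 5*log(c^2 + 1)/8


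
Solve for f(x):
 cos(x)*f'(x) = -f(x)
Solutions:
 f(x) = C1*sqrt(sin(x) - 1)/sqrt(sin(x) + 1)


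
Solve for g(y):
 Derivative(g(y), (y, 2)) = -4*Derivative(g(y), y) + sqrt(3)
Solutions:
 g(y) = C1 + C2*exp(-4*y) + sqrt(3)*y/4


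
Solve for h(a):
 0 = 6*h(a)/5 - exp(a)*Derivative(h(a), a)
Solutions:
 h(a) = C1*exp(-6*exp(-a)/5)


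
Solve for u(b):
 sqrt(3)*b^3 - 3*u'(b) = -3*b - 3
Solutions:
 u(b) = C1 + sqrt(3)*b^4/12 + b^2/2 + b


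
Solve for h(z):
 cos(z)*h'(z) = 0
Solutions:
 h(z) = C1


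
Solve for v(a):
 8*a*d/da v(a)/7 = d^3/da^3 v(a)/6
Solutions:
 v(a) = C1 + Integral(C2*airyai(2*6^(1/3)*7^(2/3)*a/7) + C3*airybi(2*6^(1/3)*7^(2/3)*a/7), a)


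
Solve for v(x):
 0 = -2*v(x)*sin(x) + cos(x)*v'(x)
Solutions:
 v(x) = C1/cos(x)^2


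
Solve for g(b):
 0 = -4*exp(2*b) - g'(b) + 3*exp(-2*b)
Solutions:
 g(b) = C1 - 2*exp(2*b) - 3*exp(-2*b)/2


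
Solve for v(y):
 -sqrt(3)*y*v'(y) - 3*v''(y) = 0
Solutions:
 v(y) = C1 + C2*erf(sqrt(2)*3^(3/4)*y/6)


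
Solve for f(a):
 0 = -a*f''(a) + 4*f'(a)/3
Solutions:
 f(a) = C1 + C2*a^(7/3)


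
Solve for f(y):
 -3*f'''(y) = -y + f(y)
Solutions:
 f(y) = C3*exp(-3^(2/3)*y/3) + y + (C1*sin(3^(1/6)*y/2) + C2*cos(3^(1/6)*y/2))*exp(3^(2/3)*y/6)


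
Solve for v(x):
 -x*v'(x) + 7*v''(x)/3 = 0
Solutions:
 v(x) = C1 + C2*erfi(sqrt(42)*x/14)


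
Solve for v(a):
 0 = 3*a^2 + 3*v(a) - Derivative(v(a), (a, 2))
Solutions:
 v(a) = C1*exp(-sqrt(3)*a) + C2*exp(sqrt(3)*a) - a^2 - 2/3


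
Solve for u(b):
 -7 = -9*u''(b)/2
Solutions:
 u(b) = C1 + C2*b + 7*b^2/9


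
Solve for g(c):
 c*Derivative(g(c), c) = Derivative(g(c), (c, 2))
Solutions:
 g(c) = C1 + C2*erfi(sqrt(2)*c/2)


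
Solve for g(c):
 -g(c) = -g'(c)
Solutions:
 g(c) = C1*exp(c)


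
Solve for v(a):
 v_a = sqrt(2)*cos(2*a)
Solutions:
 v(a) = C1 + sqrt(2)*sin(2*a)/2


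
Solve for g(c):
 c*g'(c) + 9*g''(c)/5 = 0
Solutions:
 g(c) = C1 + C2*erf(sqrt(10)*c/6)


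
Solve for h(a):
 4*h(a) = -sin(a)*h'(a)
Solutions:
 h(a) = C1*(cos(a)^2 + 2*cos(a) + 1)/(cos(a)^2 - 2*cos(a) + 1)


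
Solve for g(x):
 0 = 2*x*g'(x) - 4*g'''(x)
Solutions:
 g(x) = C1 + Integral(C2*airyai(2^(2/3)*x/2) + C3*airybi(2^(2/3)*x/2), x)


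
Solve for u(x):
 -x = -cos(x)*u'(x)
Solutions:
 u(x) = C1 + Integral(x/cos(x), x)


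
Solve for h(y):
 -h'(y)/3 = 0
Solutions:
 h(y) = C1


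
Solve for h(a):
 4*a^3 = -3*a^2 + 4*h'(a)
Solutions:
 h(a) = C1 + a^4/4 + a^3/4


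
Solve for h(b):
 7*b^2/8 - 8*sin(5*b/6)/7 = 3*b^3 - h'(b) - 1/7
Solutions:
 h(b) = C1 + 3*b^4/4 - 7*b^3/24 - b/7 - 48*cos(5*b/6)/35


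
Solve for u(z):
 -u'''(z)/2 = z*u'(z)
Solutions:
 u(z) = C1 + Integral(C2*airyai(-2^(1/3)*z) + C3*airybi(-2^(1/3)*z), z)


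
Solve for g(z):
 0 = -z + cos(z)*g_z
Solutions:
 g(z) = C1 + Integral(z/cos(z), z)


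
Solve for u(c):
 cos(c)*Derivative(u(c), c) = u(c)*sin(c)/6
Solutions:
 u(c) = C1/cos(c)^(1/6)


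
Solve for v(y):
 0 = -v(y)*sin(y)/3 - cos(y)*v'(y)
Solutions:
 v(y) = C1*cos(y)^(1/3)


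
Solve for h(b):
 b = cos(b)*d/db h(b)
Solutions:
 h(b) = C1 + Integral(b/cos(b), b)


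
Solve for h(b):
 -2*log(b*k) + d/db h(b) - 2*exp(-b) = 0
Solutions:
 h(b) = C1 + 2*b*log(b*k) - 2*b - 2*exp(-b)


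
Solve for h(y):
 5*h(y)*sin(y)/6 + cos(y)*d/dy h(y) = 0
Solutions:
 h(y) = C1*cos(y)^(5/6)


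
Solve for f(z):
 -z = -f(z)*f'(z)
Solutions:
 f(z) = -sqrt(C1 + z^2)
 f(z) = sqrt(C1 + z^2)


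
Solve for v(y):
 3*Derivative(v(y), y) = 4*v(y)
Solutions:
 v(y) = C1*exp(4*y/3)


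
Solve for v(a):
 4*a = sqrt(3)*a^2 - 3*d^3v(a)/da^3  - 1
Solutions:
 v(a) = C1 + C2*a + C3*a^2 + sqrt(3)*a^5/180 - a^4/18 - a^3/18


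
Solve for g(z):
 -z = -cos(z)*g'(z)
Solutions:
 g(z) = C1 + Integral(z/cos(z), z)


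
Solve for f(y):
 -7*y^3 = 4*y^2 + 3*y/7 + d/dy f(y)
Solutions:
 f(y) = C1 - 7*y^4/4 - 4*y^3/3 - 3*y^2/14


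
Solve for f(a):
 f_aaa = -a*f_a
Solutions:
 f(a) = C1 + Integral(C2*airyai(-a) + C3*airybi(-a), a)


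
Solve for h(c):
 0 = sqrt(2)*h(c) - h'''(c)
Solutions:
 h(c) = C3*exp(2^(1/6)*c) + (C1*sin(2^(1/6)*sqrt(3)*c/2) + C2*cos(2^(1/6)*sqrt(3)*c/2))*exp(-2^(1/6)*c/2)


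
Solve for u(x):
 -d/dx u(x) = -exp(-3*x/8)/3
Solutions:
 u(x) = C1 - 8*exp(-3*x/8)/9


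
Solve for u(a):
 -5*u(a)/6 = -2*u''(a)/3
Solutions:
 u(a) = C1*exp(-sqrt(5)*a/2) + C2*exp(sqrt(5)*a/2)


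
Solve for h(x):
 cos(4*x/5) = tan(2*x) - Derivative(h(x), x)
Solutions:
 h(x) = C1 - log(cos(2*x))/2 - 5*sin(4*x/5)/4


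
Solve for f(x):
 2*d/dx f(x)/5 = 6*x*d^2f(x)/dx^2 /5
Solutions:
 f(x) = C1 + C2*x^(4/3)


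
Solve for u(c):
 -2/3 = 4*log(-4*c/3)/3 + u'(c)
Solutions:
 u(c) = C1 - 4*c*log(-c)/3 + 2*c*(-4*log(2) + 1 + 2*log(3))/3


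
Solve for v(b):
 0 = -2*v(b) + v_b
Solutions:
 v(b) = C1*exp(2*b)


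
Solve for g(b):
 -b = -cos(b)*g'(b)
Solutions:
 g(b) = C1 + Integral(b/cos(b), b)


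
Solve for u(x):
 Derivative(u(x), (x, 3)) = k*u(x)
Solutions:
 u(x) = C1*exp(k^(1/3)*x) + C2*exp(k^(1/3)*x*(-1 + sqrt(3)*I)/2) + C3*exp(-k^(1/3)*x*(1 + sqrt(3)*I)/2)


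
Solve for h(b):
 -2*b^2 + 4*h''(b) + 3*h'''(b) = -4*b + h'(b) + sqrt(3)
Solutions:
 h(b) = C1 + C2*exp(b*(-2 + sqrt(7))/3) + C3*exp(-b*(2 + sqrt(7))/3) - 2*b^3/3 - 6*b^2 - 60*b - sqrt(3)*b


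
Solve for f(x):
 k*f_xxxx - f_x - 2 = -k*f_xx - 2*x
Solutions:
 f(x) = C1 + C2*exp(2^(1/3)*x*(6^(1/3)*(sqrt(3)*sqrt(4 + 27/k^2) - 9/k)^(1/3)/12 - 2^(1/3)*3^(5/6)*I*(sqrt(3)*sqrt(4 + 27/k^2) - 9/k)^(1/3)/12 + 2/((-3^(1/3) + 3^(5/6)*I)*(sqrt(3)*sqrt(4 + 27/k^2) - 9/k)^(1/3)))) + C3*exp(2^(1/3)*x*(6^(1/3)*(sqrt(3)*sqrt(4 + 27/k^2) - 9/k)^(1/3)/12 + 2^(1/3)*3^(5/6)*I*(sqrt(3)*sqrt(4 + 27/k^2) - 9/k)^(1/3)/12 - 2/((3^(1/3) + 3^(5/6)*I)*(sqrt(3)*sqrt(4 + 27/k^2) - 9/k)^(1/3)))) + C4*exp(6^(1/3)*x*(-2^(1/3)*(sqrt(3)*sqrt(4 + 27/k^2) - 9/k)^(1/3) + 2*3^(1/3)/(sqrt(3)*sqrt(4 + 27/k^2) - 9/k)^(1/3))/6) + 2*k*x + x^2 - 2*x


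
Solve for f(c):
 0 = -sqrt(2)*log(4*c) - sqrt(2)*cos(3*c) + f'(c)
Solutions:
 f(c) = C1 + sqrt(2)*c*(log(c) - 1) + 2*sqrt(2)*c*log(2) + sqrt(2)*sin(3*c)/3


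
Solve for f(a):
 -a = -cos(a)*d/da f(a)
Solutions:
 f(a) = C1 + Integral(a/cos(a), a)


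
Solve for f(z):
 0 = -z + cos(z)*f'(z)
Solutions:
 f(z) = C1 + Integral(z/cos(z), z)


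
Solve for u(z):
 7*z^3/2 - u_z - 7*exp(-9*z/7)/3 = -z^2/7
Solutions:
 u(z) = C1 + 7*z^4/8 + z^3/21 + 49*exp(-9*z/7)/27


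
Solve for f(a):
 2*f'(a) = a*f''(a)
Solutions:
 f(a) = C1 + C2*a^3


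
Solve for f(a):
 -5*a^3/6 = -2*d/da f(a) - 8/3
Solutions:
 f(a) = C1 + 5*a^4/48 - 4*a/3


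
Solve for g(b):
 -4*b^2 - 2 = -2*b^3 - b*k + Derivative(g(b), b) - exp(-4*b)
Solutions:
 g(b) = C1 + b^4/2 - 4*b^3/3 + b^2*k/2 - 2*b - exp(-4*b)/4


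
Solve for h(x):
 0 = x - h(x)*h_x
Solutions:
 h(x) = -sqrt(C1 + x^2)
 h(x) = sqrt(C1 + x^2)


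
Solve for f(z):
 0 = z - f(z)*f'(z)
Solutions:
 f(z) = -sqrt(C1 + z^2)
 f(z) = sqrt(C1 + z^2)


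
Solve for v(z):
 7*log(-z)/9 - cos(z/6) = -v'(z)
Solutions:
 v(z) = C1 - 7*z*log(-z)/9 + 7*z/9 + 6*sin(z/6)


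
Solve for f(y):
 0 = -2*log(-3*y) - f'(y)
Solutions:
 f(y) = C1 - 2*y*log(-y) + 2*y*(1 - log(3))


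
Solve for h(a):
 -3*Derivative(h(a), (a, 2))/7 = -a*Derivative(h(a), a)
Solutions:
 h(a) = C1 + C2*erfi(sqrt(42)*a/6)


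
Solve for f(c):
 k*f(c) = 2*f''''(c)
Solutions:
 f(c) = C1*exp(-2^(3/4)*c*k^(1/4)/2) + C2*exp(2^(3/4)*c*k^(1/4)/2) + C3*exp(-2^(3/4)*I*c*k^(1/4)/2) + C4*exp(2^(3/4)*I*c*k^(1/4)/2)


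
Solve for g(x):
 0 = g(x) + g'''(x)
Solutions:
 g(x) = C3*exp(-x) + (C1*sin(sqrt(3)*x/2) + C2*cos(sqrt(3)*x/2))*exp(x/2)


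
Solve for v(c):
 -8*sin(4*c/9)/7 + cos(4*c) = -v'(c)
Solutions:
 v(c) = C1 - sin(4*c)/4 - 18*cos(4*c/9)/7


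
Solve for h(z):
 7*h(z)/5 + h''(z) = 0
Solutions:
 h(z) = C1*sin(sqrt(35)*z/5) + C2*cos(sqrt(35)*z/5)


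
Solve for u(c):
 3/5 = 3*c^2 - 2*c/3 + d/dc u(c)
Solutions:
 u(c) = C1 - c^3 + c^2/3 + 3*c/5


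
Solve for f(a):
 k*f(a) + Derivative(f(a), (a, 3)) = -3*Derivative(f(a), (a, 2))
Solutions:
 f(a) = C1*exp(-a*((k/2 + sqrt((k + 2)^2 - 4)/2 + 1)^(1/3) + 1 + (k/2 + sqrt((k + 2)^2 - 4)/2 + 1)^(-1/3))) + C2*exp(a*((k/2 + sqrt((k + 2)^2 - 4)/2 + 1)^(1/3)/2 - sqrt(3)*I*(k/2 + sqrt((k + 2)^2 - 4)/2 + 1)^(1/3)/2 - 1 - 2/((-1 + sqrt(3)*I)*(k/2 + sqrt((k + 2)^2 - 4)/2 + 1)^(1/3)))) + C3*exp(a*((k/2 + sqrt((k + 2)^2 - 4)/2 + 1)^(1/3)/2 + sqrt(3)*I*(k/2 + sqrt((k + 2)^2 - 4)/2 + 1)^(1/3)/2 - 1 + 2/((1 + sqrt(3)*I)*(k/2 + sqrt((k + 2)^2 - 4)/2 + 1)^(1/3))))


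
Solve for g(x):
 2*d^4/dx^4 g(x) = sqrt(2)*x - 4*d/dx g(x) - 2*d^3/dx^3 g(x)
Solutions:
 g(x) = C1 + C2*exp(x*(-2 + (3*sqrt(87) + 28)^(-1/3) + (3*sqrt(87) + 28)^(1/3))/6)*sin(sqrt(3)*x*(-(3*sqrt(87) + 28)^(1/3) + (3*sqrt(87) + 28)^(-1/3))/6) + C3*exp(x*(-2 + (3*sqrt(87) + 28)^(-1/3) + (3*sqrt(87) + 28)^(1/3))/6)*cos(sqrt(3)*x*(-(3*sqrt(87) + 28)^(1/3) + (3*sqrt(87) + 28)^(-1/3))/6) + C4*exp(-x*((3*sqrt(87) + 28)^(-1/3) + 1 + (3*sqrt(87) + 28)^(1/3))/3) + sqrt(2)*x^2/8


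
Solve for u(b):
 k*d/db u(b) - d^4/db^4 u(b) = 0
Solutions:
 u(b) = C1 + C2*exp(b*k^(1/3)) + C3*exp(b*k^(1/3)*(-1 + sqrt(3)*I)/2) + C4*exp(-b*k^(1/3)*(1 + sqrt(3)*I)/2)


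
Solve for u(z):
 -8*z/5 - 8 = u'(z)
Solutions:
 u(z) = C1 - 4*z^2/5 - 8*z


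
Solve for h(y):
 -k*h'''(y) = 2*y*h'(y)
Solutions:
 h(y) = C1 + Integral(C2*airyai(2^(1/3)*y*(-1/k)^(1/3)) + C3*airybi(2^(1/3)*y*(-1/k)^(1/3)), y)


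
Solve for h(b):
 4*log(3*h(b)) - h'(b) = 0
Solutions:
 -Integral(1/(log(_y) + log(3)), (_y, h(b)))/4 = C1 - b


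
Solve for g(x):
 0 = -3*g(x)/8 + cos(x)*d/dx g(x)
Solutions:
 g(x) = C1*(sin(x) + 1)^(3/16)/(sin(x) - 1)^(3/16)


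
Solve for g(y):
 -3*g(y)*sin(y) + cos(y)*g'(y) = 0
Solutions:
 g(y) = C1/cos(y)^3


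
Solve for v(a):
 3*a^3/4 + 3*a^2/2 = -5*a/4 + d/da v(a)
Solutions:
 v(a) = C1 + 3*a^4/16 + a^3/2 + 5*a^2/8


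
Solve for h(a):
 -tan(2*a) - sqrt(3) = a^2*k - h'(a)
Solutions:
 h(a) = C1 + a^3*k/3 + sqrt(3)*a - log(cos(2*a))/2


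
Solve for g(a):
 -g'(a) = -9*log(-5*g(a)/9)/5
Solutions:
 -5*Integral(1/(log(-_y) - 2*log(3) + log(5)), (_y, g(a)))/9 = C1 - a


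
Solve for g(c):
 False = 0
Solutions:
 g(c) = C1 + zoo*c - 6*log(cos(5*c))/35


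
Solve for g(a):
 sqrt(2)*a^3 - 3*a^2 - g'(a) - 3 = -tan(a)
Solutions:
 g(a) = C1 + sqrt(2)*a^4/4 - a^3 - 3*a - log(cos(a))


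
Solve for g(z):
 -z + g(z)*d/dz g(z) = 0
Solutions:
 g(z) = -sqrt(C1 + z^2)
 g(z) = sqrt(C1 + z^2)


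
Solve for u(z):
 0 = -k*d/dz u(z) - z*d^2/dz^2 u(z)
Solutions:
 u(z) = C1 + z^(1 - re(k))*(C2*sin(log(z)*Abs(im(k))) + C3*cos(log(z)*im(k)))


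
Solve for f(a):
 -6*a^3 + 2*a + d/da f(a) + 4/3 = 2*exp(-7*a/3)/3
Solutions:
 f(a) = C1 + 3*a^4/2 - a^2 - 4*a/3 - 2*exp(-7*a/3)/7


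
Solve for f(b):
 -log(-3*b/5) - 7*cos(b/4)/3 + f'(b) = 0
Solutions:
 f(b) = C1 + b*log(-b) - b*log(5) - b + b*log(3) + 28*sin(b/4)/3


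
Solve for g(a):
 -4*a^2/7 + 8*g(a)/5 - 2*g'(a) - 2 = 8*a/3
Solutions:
 g(a) = C1*exp(4*a/5) + 5*a^2/14 + 215*a/84 + 1495/336


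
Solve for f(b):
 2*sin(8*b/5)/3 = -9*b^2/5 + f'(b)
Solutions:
 f(b) = C1 + 3*b^3/5 - 5*cos(8*b/5)/12


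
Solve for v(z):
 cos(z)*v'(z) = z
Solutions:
 v(z) = C1 + Integral(z/cos(z), z)


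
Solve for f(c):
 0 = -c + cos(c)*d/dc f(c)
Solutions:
 f(c) = C1 + Integral(c/cos(c), c)


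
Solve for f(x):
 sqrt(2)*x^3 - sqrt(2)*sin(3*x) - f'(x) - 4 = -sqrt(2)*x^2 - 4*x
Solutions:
 f(x) = C1 + sqrt(2)*x^4/4 + sqrt(2)*x^3/3 + 2*x^2 - 4*x + sqrt(2)*cos(3*x)/3


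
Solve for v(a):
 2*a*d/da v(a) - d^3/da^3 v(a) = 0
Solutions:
 v(a) = C1 + Integral(C2*airyai(2^(1/3)*a) + C3*airybi(2^(1/3)*a), a)


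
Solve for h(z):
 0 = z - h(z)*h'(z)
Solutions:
 h(z) = -sqrt(C1 + z^2)
 h(z) = sqrt(C1 + z^2)


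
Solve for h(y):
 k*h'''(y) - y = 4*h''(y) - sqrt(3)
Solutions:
 h(y) = C1 + C2*y + C3*exp(4*y/k) - y^3/24 + y^2*(-k + 4*sqrt(3))/32


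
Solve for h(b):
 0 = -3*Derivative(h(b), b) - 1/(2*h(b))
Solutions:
 h(b) = -sqrt(C1 - 3*b)/3
 h(b) = sqrt(C1 - 3*b)/3


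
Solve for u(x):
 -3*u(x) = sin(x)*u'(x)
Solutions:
 u(x) = C1*(cos(x) + 1)^(3/2)/(cos(x) - 1)^(3/2)


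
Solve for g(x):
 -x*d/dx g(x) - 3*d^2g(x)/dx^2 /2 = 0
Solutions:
 g(x) = C1 + C2*erf(sqrt(3)*x/3)


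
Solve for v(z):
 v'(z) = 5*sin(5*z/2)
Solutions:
 v(z) = C1 - 2*cos(5*z/2)


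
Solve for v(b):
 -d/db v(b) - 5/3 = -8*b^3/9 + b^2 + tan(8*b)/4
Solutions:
 v(b) = C1 + 2*b^4/9 - b^3/3 - 5*b/3 + log(cos(8*b))/32


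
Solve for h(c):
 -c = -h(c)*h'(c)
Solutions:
 h(c) = -sqrt(C1 + c^2)
 h(c) = sqrt(C1 + c^2)


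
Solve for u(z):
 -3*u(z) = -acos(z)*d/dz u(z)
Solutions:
 u(z) = C1*exp(3*Integral(1/acos(z), z))


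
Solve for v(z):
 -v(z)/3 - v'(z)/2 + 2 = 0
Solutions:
 v(z) = C1*exp(-2*z/3) + 6


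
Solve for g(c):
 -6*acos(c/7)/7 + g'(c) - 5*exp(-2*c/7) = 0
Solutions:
 g(c) = C1 + 6*c*acos(c/7)/7 - 6*sqrt(49 - c^2)/7 - 35*exp(-2*c/7)/2


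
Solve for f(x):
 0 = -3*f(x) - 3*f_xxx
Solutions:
 f(x) = C3*exp(-x) + (C1*sin(sqrt(3)*x/2) + C2*cos(sqrt(3)*x/2))*exp(x/2)


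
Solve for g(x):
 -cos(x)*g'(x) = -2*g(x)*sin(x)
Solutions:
 g(x) = C1/cos(x)^2


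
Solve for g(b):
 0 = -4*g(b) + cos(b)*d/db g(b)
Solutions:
 g(b) = C1*(sin(b)^2 + 2*sin(b) + 1)/(sin(b)^2 - 2*sin(b) + 1)


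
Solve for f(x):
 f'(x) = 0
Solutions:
 f(x) = C1


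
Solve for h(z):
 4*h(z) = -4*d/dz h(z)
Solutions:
 h(z) = C1*exp(-z)


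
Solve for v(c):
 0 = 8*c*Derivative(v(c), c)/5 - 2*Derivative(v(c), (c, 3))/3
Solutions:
 v(c) = C1 + Integral(C2*airyai(12^(1/3)*5^(2/3)*c/5) + C3*airybi(12^(1/3)*5^(2/3)*c/5), c)


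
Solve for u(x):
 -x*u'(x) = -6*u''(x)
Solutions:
 u(x) = C1 + C2*erfi(sqrt(3)*x/6)


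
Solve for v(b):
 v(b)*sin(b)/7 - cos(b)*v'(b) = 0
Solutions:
 v(b) = C1/cos(b)^(1/7)


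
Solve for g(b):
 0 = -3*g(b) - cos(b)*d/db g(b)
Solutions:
 g(b) = C1*(sin(b) - 1)^(3/2)/(sin(b) + 1)^(3/2)


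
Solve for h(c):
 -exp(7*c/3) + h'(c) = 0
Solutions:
 h(c) = C1 + 3*exp(7*c/3)/7


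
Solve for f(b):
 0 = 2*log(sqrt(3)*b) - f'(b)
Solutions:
 f(b) = C1 + 2*b*log(b) - 2*b + b*log(3)


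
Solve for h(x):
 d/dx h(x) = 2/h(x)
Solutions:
 h(x) = -sqrt(C1 + 4*x)
 h(x) = sqrt(C1 + 4*x)


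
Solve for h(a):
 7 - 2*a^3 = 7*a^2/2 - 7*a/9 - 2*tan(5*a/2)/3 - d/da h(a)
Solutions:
 h(a) = C1 + a^4/2 + 7*a^3/6 - 7*a^2/18 - 7*a + 4*log(cos(5*a/2))/15


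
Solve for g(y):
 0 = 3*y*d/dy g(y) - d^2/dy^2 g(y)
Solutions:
 g(y) = C1 + C2*erfi(sqrt(6)*y/2)


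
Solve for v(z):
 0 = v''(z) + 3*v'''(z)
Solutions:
 v(z) = C1 + C2*z + C3*exp(-z/3)


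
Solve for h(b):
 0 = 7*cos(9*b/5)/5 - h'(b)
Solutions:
 h(b) = C1 + 7*sin(9*b/5)/9


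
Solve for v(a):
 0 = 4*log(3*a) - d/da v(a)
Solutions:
 v(a) = C1 + 4*a*log(a) - 4*a + a*log(81)


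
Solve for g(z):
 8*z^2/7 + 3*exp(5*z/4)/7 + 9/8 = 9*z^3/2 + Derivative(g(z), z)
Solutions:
 g(z) = C1 - 9*z^4/8 + 8*z^3/21 + 9*z/8 + 12*exp(5*z/4)/35


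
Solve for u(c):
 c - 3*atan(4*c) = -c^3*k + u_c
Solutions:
 u(c) = C1 + c^4*k/4 + c^2/2 - 3*c*atan(4*c) + 3*log(16*c^2 + 1)/8


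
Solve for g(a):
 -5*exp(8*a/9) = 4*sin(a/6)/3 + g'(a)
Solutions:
 g(a) = C1 - 45*exp(8*a/9)/8 + 8*cos(a/6)


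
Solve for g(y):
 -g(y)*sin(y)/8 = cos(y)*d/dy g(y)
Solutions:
 g(y) = C1*cos(y)^(1/8)


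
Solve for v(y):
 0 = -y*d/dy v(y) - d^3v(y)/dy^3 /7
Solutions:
 v(y) = C1 + Integral(C2*airyai(-7^(1/3)*y) + C3*airybi(-7^(1/3)*y), y)


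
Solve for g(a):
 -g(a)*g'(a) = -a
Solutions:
 g(a) = -sqrt(C1 + a^2)
 g(a) = sqrt(C1 + a^2)


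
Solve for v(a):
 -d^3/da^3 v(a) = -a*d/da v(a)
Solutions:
 v(a) = C1 + Integral(C2*airyai(a) + C3*airybi(a), a)


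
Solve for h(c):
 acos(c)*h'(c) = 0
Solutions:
 h(c) = C1


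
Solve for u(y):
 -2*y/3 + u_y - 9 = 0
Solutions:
 u(y) = C1 + y^2/3 + 9*y


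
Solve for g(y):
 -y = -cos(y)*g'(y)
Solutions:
 g(y) = C1 + Integral(y/cos(y), y)


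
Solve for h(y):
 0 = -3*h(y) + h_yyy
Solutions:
 h(y) = C3*exp(3^(1/3)*y) + (C1*sin(3^(5/6)*y/2) + C2*cos(3^(5/6)*y/2))*exp(-3^(1/3)*y/2)


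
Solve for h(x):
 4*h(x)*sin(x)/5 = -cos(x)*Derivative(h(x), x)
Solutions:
 h(x) = C1*cos(x)^(4/5)


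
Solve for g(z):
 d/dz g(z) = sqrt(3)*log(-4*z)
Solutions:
 g(z) = C1 + sqrt(3)*z*log(-z) + sqrt(3)*z*(-1 + 2*log(2))


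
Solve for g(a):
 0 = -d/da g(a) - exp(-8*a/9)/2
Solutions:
 g(a) = C1 + 9*exp(-8*a/9)/16


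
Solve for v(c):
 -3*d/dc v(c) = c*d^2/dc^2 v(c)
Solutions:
 v(c) = C1 + C2/c^2


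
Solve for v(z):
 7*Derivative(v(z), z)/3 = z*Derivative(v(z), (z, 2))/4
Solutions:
 v(z) = C1 + C2*z^(31/3)


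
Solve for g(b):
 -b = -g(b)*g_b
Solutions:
 g(b) = -sqrt(C1 + b^2)
 g(b) = sqrt(C1 + b^2)


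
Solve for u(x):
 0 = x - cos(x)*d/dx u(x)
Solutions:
 u(x) = C1 + Integral(x/cos(x), x)


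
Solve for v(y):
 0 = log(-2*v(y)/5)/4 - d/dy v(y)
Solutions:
 -4*Integral(1/(log(-_y) - log(5) + log(2)), (_y, v(y))) = C1 - y


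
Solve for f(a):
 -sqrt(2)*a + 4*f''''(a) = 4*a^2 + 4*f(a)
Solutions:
 f(a) = C1*exp(-a) + C2*exp(a) + C3*sin(a) + C4*cos(a) - a^2 - sqrt(2)*a/4


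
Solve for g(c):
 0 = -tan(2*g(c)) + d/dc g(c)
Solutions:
 g(c) = -asin(C1*exp(2*c))/2 + pi/2
 g(c) = asin(C1*exp(2*c))/2


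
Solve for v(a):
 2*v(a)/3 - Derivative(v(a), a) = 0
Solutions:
 v(a) = C1*exp(2*a/3)


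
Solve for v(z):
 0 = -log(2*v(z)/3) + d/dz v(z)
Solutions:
 -Integral(1/(log(_y) - log(3) + log(2)), (_y, v(z))) = C1 - z


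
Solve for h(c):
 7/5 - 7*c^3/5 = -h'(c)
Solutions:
 h(c) = C1 + 7*c^4/20 - 7*c/5


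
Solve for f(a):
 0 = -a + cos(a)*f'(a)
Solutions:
 f(a) = C1 + Integral(a/cos(a), a)


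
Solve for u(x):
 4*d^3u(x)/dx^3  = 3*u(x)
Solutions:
 u(x) = C3*exp(6^(1/3)*x/2) + (C1*sin(2^(1/3)*3^(5/6)*x/4) + C2*cos(2^(1/3)*3^(5/6)*x/4))*exp(-6^(1/3)*x/4)


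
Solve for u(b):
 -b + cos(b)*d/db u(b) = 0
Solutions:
 u(b) = C1 + Integral(b/cos(b), b)


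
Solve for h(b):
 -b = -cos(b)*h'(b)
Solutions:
 h(b) = C1 + Integral(b/cos(b), b)


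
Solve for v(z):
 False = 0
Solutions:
 v(z) = C1 - 8*z*acos(-z/3) + zoo*z - 8*sqrt(9 - z^2)


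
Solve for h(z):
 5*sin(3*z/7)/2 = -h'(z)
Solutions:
 h(z) = C1 + 35*cos(3*z/7)/6


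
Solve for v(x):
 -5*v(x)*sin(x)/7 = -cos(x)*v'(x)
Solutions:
 v(x) = C1/cos(x)^(5/7)


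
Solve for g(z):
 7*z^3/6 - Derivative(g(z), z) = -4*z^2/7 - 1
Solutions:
 g(z) = C1 + 7*z^4/24 + 4*z^3/21 + z


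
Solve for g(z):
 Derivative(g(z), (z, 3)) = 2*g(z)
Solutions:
 g(z) = C3*exp(2^(1/3)*z) + (C1*sin(2^(1/3)*sqrt(3)*z/2) + C2*cos(2^(1/3)*sqrt(3)*z/2))*exp(-2^(1/3)*z/2)


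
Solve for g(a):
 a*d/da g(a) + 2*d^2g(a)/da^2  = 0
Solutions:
 g(a) = C1 + C2*erf(a/2)


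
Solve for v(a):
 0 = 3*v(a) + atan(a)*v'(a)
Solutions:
 v(a) = C1*exp(-3*Integral(1/atan(a), a))


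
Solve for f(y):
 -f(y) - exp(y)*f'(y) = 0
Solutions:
 f(y) = C1*exp(exp(-y))


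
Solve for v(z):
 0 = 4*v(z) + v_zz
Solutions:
 v(z) = C1*sin(2*z) + C2*cos(2*z)


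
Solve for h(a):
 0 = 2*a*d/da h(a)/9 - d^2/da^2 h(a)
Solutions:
 h(a) = C1 + C2*erfi(a/3)


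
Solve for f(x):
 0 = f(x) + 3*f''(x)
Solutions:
 f(x) = C1*sin(sqrt(3)*x/3) + C2*cos(sqrt(3)*x/3)


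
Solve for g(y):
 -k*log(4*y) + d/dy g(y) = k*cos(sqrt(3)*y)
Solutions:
 g(y) = C1 + k*(y*log(y) - y + 2*y*log(2) + sqrt(3)*sin(sqrt(3)*y)/3)


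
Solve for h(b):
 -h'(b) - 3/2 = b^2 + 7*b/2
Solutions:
 h(b) = C1 - b^3/3 - 7*b^2/4 - 3*b/2


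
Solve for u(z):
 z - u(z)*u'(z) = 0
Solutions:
 u(z) = -sqrt(C1 + z^2)
 u(z) = sqrt(C1 + z^2)


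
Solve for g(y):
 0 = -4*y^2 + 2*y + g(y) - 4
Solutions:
 g(y) = 4*y^2 - 2*y + 4


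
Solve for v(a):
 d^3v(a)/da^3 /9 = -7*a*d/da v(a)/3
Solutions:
 v(a) = C1 + Integral(C2*airyai(-21^(1/3)*a) + C3*airybi(-21^(1/3)*a), a)


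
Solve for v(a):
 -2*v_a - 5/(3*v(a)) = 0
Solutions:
 v(a) = -sqrt(C1 - 15*a)/3
 v(a) = sqrt(C1 - 15*a)/3


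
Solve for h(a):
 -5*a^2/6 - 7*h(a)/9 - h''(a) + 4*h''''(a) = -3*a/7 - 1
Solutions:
 h(a) = C1*exp(-sqrt(21)*a/6) + C2*exp(sqrt(21)*a/6) + C3*sin(sqrt(3)*a/3) + C4*cos(sqrt(3)*a/3) - 15*a^2/14 + 27*a/49 + 198/49


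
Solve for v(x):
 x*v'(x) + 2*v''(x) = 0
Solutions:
 v(x) = C1 + C2*erf(x/2)


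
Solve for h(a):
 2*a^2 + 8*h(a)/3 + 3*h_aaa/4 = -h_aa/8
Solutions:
 h(a) = C1*exp(a*(-2 + (144*sqrt(5185) + 10369)^(-1/3) + (144*sqrt(5185) + 10369)^(1/3))/36)*sin(sqrt(3)*a*(-(144*sqrt(5185) + 10369)^(1/3) + (144*sqrt(5185) + 10369)^(-1/3))/36) + C2*exp(a*(-2 + (144*sqrt(5185) + 10369)^(-1/3) + (144*sqrt(5185) + 10369)^(1/3))/36)*cos(sqrt(3)*a*(-(144*sqrt(5185) + 10369)^(1/3) + (144*sqrt(5185) + 10369)^(-1/3))/36) + C3*exp(-a*((144*sqrt(5185) + 10369)^(-1/3) + 1 + (144*sqrt(5185) + 10369)^(1/3))/18) - 3*a^2/4 + 9/128


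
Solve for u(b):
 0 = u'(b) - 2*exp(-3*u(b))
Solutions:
 u(b) = log(C1 + 6*b)/3
 u(b) = log((-3^(1/3) - 3^(5/6)*I)*(C1 + 2*b)^(1/3)/2)
 u(b) = log((-3^(1/3) + 3^(5/6)*I)*(C1 + 2*b)^(1/3)/2)


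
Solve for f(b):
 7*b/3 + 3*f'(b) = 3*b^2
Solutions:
 f(b) = C1 + b^3/3 - 7*b^2/18


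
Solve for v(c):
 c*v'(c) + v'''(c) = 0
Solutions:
 v(c) = C1 + Integral(C2*airyai(-c) + C3*airybi(-c), c)


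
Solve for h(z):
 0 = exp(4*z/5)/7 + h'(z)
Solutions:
 h(z) = C1 - 5*exp(4*z/5)/28


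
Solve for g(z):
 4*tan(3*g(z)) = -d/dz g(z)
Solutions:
 g(z) = -asin(C1*exp(-12*z))/3 + pi/3
 g(z) = asin(C1*exp(-12*z))/3


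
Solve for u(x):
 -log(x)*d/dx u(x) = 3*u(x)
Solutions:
 u(x) = C1*exp(-3*li(x))


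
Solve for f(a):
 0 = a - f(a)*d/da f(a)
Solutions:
 f(a) = -sqrt(C1 + a^2)
 f(a) = sqrt(C1 + a^2)


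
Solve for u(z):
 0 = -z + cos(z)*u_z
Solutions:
 u(z) = C1 + Integral(z/cos(z), z)


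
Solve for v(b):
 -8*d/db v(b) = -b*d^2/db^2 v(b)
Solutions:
 v(b) = C1 + C2*b^9


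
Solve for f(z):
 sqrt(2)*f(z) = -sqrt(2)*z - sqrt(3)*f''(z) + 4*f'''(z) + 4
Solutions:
 f(z) = C1*exp(z*(-3^(1/3)*(sqrt(3) + 72*sqrt(2) + sqrt(-3 + (sqrt(3) + 72*sqrt(2))^2))^(1/3) - 3^(2/3)/(sqrt(3) + 72*sqrt(2) + sqrt(-3 + (sqrt(3) + 72*sqrt(2))^2))^(1/3) + 2*sqrt(3))/24)*sin(3^(1/6)*z*(-3^(2/3)*(sqrt(3) + 72*sqrt(2) + sqrt(-3 + (sqrt(3) + 72*sqrt(2))^2))^(1/3) + 3/(sqrt(3) + 72*sqrt(2) + sqrt(-3 + (sqrt(3) + 72*sqrt(2))^2))^(1/3))/24) + C2*exp(z*(-3^(1/3)*(sqrt(3) + 72*sqrt(2) + sqrt(-3 + (sqrt(3) + 72*sqrt(2))^2))^(1/3) - 3^(2/3)/(sqrt(3) + 72*sqrt(2) + sqrt(-3 + (sqrt(3) + 72*sqrt(2))^2))^(1/3) + 2*sqrt(3))/24)*cos(3^(1/6)*z*(-3^(2/3)*(sqrt(3) + 72*sqrt(2) + sqrt(-3 + (sqrt(3) + 72*sqrt(2))^2))^(1/3) + 3/(sqrt(3) + 72*sqrt(2) + sqrt(-3 + (sqrt(3) + 72*sqrt(2))^2))^(1/3))/24) + C3*exp(z*(3^(2/3)/(sqrt(3) + 72*sqrt(2) + sqrt(-3 + (sqrt(3) + 72*sqrt(2))^2))^(1/3) + sqrt(3) + 3^(1/3)*(sqrt(3) + 72*sqrt(2) + sqrt(-3 + (sqrt(3) + 72*sqrt(2))^2))^(1/3))/12) - z + 2*sqrt(2)


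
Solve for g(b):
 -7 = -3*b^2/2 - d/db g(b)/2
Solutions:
 g(b) = C1 - b^3 + 14*b


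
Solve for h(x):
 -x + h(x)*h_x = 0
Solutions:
 h(x) = -sqrt(C1 + x^2)
 h(x) = sqrt(C1 + x^2)


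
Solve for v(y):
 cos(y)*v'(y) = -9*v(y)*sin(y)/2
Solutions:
 v(y) = C1*cos(y)^(9/2)


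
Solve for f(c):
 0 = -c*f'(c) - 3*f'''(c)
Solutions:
 f(c) = C1 + Integral(C2*airyai(-3^(2/3)*c/3) + C3*airybi(-3^(2/3)*c/3), c)


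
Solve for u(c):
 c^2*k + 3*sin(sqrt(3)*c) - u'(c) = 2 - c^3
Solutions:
 u(c) = C1 + c^4/4 + c^3*k/3 - 2*c - sqrt(3)*cos(sqrt(3)*c)


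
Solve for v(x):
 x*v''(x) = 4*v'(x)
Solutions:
 v(x) = C1 + C2*x^5


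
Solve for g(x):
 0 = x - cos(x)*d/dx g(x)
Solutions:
 g(x) = C1 + Integral(x/cos(x), x)


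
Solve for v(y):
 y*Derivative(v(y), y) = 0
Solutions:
 v(y) = C1


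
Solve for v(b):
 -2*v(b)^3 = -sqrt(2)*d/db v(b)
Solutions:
 v(b) = -sqrt(2)*sqrt(-1/(C1 + sqrt(2)*b))/2
 v(b) = sqrt(2)*sqrt(-1/(C1 + sqrt(2)*b))/2


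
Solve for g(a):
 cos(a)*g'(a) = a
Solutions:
 g(a) = C1 + Integral(a/cos(a), a)


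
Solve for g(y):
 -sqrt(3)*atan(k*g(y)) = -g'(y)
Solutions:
 Integral(1/atan(_y*k), (_y, g(y))) = C1 + sqrt(3)*y


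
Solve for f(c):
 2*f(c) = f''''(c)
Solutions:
 f(c) = C1*exp(-2^(1/4)*c) + C2*exp(2^(1/4)*c) + C3*sin(2^(1/4)*c) + C4*cos(2^(1/4)*c)


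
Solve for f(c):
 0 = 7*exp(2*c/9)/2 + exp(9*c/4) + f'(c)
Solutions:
 f(c) = C1 - 63*exp(2*c/9)/4 - 4*exp(9*c/4)/9


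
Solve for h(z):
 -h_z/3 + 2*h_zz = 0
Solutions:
 h(z) = C1 + C2*exp(z/6)


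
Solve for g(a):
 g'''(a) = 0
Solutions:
 g(a) = C1 + C2*a + C3*a^2


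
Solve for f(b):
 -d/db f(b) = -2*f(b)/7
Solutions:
 f(b) = C1*exp(2*b/7)


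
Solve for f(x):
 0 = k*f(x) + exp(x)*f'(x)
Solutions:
 f(x) = C1*exp(k*exp(-x))


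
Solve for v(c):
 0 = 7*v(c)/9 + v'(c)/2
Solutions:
 v(c) = C1*exp(-14*c/9)


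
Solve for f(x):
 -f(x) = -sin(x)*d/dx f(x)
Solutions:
 f(x) = C1*sqrt(cos(x) - 1)/sqrt(cos(x) + 1)


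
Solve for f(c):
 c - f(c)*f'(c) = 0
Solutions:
 f(c) = -sqrt(C1 + c^2)
 f(c) = sqrt(C1 + c^2)


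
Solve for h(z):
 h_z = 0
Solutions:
 h(z) = C1


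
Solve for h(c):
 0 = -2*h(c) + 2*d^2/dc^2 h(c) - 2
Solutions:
 h(c) = C1*exp(-c) + C2*exp(c) - 1


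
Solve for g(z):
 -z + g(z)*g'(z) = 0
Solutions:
 g(z) = -sqrt(C1 + z^2)
 g(z) = sqrt(C1 + z^2)


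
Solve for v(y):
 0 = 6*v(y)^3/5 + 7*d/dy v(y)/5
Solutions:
 v(y) = -sqrt(14)*sqrt(-1/(C1 - 6*y))/2
 v(y) = sqrt(14)*sqrt(-1/(C1 - 6*y))/2


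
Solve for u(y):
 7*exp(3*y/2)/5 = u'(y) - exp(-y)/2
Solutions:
 u(y) = C1 + 14*exp(3*y/2)/15 - exp(-y)/2


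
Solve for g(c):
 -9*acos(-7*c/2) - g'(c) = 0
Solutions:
 g(c) = C1 - 9*c*acos(-7*c/2) - 9*sqrt(4 - 49*c^2)/7


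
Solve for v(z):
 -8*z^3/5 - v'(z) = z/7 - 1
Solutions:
 v(z) = C1 - 2*z^4/5 - z^2/14 + z


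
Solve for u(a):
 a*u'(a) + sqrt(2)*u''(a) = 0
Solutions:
 u(a) = C1 + C2*erf(2^(1/4)*a/2)


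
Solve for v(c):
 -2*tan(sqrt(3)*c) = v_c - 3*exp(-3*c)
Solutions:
 v(c) = C1 - sqrt(3)*log(tan(sqrt(3)*c)^2 + 1)/3 - exp(-3*c)


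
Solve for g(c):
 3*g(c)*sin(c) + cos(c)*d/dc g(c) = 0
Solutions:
 g(c) = C1*cos(c)^3


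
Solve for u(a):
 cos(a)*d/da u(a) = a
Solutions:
 u(a) = C1 + Integral(a/cos(a), a)


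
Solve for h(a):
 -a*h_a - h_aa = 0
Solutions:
 h(a) = C1 + C2*erf(sqrt(2)*a/2)


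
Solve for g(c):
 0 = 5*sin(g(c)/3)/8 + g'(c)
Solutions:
 5*c/8 + 3*log(cos(g(c)/3) - 1)/2 - 3*log(cos(g(c)/3) + 1)/2 = C1


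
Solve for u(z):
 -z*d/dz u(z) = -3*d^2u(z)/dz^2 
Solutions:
 u(z) = C1 + C2*erfi(sqrt(6)*z/6)


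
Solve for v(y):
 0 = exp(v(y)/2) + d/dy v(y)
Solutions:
 v(y) = 2*log(1/(C1 + y)) + 2*log(2)


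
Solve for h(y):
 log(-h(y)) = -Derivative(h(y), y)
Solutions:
 -li(-h(y)) = C1 - y


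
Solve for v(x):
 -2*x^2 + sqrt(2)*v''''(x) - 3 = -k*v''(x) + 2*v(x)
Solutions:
 v(x) = C1*exp(-2^(1/4)*x*sqrt(-k - sqrt(k^2 + 8*sqrt(2)))/2) + C2*exp(2^(1/4)*x*sqrt(-k - sqrt(k^2 + 8*sqrt(2)))/2) + C3*exp(-2^(1/4)*x*sqrt(-k + sqrt(k^2 + 8*sqrt(2)))/2) + C4*exp(2^(1/4)*x*sqrt(-k + sqrt(k^2 + 8*sqrt(2)))/2) - k - x^2 - 3/2


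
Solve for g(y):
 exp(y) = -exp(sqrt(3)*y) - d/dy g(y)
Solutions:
 g(y) = C1 - exp(y) - sqrt(3)*exp(sqrt(3)*y)/3


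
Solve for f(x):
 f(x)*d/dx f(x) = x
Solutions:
 f(x) = -sqrt(C1 + x^2)
 f(x) = sqrt(C1 + x^2)


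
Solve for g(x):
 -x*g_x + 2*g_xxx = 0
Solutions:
 g(x) = C1 + Integral(C2*airyai(2^(2/3)*x/2) + C3*airybi(2^(2/3)*x/2), x)


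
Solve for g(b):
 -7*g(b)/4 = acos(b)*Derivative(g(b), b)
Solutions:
 g(b) = C1*exp(-7*Integral(1/acos(b), b)/4)


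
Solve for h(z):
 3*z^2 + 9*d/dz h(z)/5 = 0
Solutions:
 h(z) = C1 - 5*z^3/9


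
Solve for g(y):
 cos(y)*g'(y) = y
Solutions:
 g(y) = C1 + Integral(y/cos(y), y)


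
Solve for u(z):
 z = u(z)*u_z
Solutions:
 u(z) = -sqrt(C1 + z^2)
 u(z) = sqrt(C1 + z^2)


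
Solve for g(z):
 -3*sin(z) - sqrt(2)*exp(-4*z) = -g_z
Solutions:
 g(z) = C1 - 3*cos(z) - sqrt(2)*exp(-4*z)/4


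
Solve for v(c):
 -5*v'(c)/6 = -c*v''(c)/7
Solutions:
 v(c) = C1 + C2*c^(41/6)


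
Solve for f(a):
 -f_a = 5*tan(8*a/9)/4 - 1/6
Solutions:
 f(a) = C1 + a/6 + 45*log(cos(8*a/9))/32


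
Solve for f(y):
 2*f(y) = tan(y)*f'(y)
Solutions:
 f(y) = C1*sin(y)^2


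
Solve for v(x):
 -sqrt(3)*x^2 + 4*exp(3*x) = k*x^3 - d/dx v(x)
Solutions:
 v(x) = C1 + k*x^4/4 + sqrt(3)*x^3/3 - 4*exp(3*x)/3


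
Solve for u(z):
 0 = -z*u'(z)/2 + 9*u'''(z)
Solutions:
 u(z) = C1 + Integral(C2*airyai(12^(1/3)*z/6) + C3*airybi(12^(1/3)*z/6), z)
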